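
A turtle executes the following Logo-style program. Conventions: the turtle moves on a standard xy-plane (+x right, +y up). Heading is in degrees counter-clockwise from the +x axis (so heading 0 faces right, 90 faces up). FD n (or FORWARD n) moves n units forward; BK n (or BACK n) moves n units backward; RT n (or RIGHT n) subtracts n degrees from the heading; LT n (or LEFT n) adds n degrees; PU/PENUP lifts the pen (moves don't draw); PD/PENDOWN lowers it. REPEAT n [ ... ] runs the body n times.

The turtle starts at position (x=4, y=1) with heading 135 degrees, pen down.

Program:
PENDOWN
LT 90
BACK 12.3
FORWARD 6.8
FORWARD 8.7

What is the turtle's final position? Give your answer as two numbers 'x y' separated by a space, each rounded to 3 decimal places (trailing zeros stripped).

Executing turtle program step by step:
Start: pos=(4,1), heading=135, pen down
PD: pen down
LT 90: heading 135 -> 225
BK 12.3: (4,1) -> (12.697,9.697) [heading=225, draw]
FD 6.8: (12.697,9.697) -> (7.889,4.889) [heading=225, draw]
FD 8.7: (7.889,4.889) -> (1.737,-1.263) [heading=225, draw]
Final: pos=(1.737,-1.263), heading=225, 3 segment(s) drawn

Answer: 1.737 -1.263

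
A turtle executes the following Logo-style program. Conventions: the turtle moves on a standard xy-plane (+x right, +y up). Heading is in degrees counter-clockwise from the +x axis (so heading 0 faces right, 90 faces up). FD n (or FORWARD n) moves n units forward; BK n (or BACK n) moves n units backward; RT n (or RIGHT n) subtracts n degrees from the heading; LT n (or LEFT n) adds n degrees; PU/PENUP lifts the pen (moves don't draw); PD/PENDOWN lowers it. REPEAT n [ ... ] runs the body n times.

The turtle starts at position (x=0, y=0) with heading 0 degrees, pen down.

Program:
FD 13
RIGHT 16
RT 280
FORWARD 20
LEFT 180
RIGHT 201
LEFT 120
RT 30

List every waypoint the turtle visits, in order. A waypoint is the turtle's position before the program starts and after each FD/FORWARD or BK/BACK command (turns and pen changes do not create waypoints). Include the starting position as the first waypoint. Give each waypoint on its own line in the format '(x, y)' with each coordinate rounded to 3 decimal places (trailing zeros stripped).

Answer: (0, 0)
(13, 0)
(21.767, 17.976)

Derivation:
Executing turtle program step by step:
Start: pos=(0,0), heading=0, pen down
FD 13: (0,0) -> (13,0) [heading=0, draw]
RT 16: heading 0 -> 344
RT 280: heading 344 -> 64
FD 20: (13,0) -> (21.767,17.976) [heading=64, draw]
LT 180: heading 64 -> 244
RT 201: heading 244 -> 43
LT 120: heading 43 -> 163
RT 30: heading 163 -> 133
Final: pos=(21.767,17.976), heading=133, 2 segment(s) drawn
Waypoints (3 total):
(0, 0)
(13, 0)
(21.767, 17.976)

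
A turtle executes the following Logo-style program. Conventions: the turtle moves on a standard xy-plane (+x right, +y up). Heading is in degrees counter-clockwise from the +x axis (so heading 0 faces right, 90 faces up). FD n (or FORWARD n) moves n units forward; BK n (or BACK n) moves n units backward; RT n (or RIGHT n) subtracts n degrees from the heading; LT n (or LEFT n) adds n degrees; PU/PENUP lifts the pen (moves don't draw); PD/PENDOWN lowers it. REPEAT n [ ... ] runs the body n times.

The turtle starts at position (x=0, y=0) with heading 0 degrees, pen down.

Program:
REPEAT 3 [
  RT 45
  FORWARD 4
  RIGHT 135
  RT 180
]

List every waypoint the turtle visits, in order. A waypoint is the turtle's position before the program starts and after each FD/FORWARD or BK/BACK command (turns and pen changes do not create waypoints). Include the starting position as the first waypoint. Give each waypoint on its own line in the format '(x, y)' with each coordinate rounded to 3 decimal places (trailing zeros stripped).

Answer: (0, 0)
(2.828, -2.828)
(5.657, -5.657)
(8.485, -8.485)

Derivation:
Executing turtle program step by step:
Start: pos=(0,0), heading=0, pen down
REPEAT 3 [
  -- iteration 1/3 --
  RT 45: heading 0 -> 315
  FD 4: (0,0) -> (2.828,-2.828) [heading=315, draw]
  RT 135: heading 315 -> 180
  RT 180: heading 180 -> 0
  -- iteration 2/3 --
  RT 45: heading 0 -> 315
  FD 4: (2.828,-2.828) -> (5.657,-5.657) [heading=315, draw]
  RT 135: heading 315 -> 180
  RT 180: heading 180 -> 0
  -- iteration 3/3 --
  RT 45: heading 0 -> 315
  FD 4: (5.657,-5.657) -> (8.485,-8.485) [heading=315, draw]
  RT 135: heading 315 -> 180
  RT 180: heading 180 -> 0
]
Final: pos=(8.485,-8.485), heading=0, 3 segment(s) drawn
Waypoints (4 total):
(0, 0)
(2.828, -2.828)
(5.657, -5.657)
(8.485, -8.485)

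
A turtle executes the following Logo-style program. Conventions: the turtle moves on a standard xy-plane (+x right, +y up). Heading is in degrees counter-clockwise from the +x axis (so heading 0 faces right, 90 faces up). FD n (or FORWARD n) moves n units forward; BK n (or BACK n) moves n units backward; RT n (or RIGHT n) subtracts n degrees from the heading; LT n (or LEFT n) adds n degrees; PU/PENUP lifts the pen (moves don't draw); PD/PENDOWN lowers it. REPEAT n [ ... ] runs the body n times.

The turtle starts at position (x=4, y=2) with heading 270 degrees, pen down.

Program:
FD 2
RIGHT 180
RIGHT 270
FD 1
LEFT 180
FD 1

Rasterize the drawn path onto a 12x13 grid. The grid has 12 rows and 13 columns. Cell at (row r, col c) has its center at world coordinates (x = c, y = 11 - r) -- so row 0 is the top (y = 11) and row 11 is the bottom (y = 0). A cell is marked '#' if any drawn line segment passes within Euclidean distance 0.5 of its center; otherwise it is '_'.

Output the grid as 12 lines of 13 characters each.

Segment 0: (4,2) -> (4,0)
Segment 1: (4,0) -> (3,-0)
Segment 2: (3,-0) -> (4,-0)

Answer: _____________
_____________
_____________
_____________
_____________
_____________
_____________
_____________
_____________
____#________
____#________
___##________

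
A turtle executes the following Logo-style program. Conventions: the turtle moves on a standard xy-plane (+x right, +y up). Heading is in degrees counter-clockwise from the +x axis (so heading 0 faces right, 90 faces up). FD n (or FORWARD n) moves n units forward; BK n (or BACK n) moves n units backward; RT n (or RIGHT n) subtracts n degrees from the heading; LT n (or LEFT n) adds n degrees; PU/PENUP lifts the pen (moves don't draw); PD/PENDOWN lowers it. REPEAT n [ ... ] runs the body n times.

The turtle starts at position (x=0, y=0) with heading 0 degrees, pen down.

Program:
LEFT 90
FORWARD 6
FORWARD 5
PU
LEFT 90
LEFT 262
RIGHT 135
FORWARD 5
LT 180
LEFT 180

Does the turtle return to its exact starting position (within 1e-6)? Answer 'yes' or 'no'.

Answer: no

Derivation:
Executing turtle program step by step:
Start: pos=(0,0), heading=0, pen down
LT 90: heading 0 -> 90
FD 6: (0,0) -> (0,6) [heading=90, draw]
FD 5: (0,6) -> (0,11) [heading=90, draw]
PU: pen up
LT 90: heading 90 -> 180
LT 262: heading 180 -> 82
RT 135: heading 82 -> 307
FD 5: (0,11) -> (3.009,7.007) [heading=307, move]
LT 180: heading 307 -> 127
LT 180: heading 127 -> 307
Final: pos=(3.009,7.007), heading=307, 2 segment(s) drawn

Start position: (0, 0)
Final position: (3.009, 7.007)
Distance = 7.626; >= 1e-6 -> NOT closed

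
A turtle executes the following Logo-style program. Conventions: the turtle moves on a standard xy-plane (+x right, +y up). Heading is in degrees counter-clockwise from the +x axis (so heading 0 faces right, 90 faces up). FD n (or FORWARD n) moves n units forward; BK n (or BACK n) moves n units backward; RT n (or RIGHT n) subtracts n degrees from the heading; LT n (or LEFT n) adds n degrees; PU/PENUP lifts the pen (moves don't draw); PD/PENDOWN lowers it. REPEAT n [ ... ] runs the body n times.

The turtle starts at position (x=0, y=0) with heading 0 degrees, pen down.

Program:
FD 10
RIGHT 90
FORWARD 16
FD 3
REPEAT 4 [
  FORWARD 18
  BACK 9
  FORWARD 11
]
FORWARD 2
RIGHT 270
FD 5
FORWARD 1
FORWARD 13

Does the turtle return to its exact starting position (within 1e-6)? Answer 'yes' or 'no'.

Executing turtle program step by step:
Start: pos=(0,0), heading=0, pen down
FD 10: (0,0) -> (10,0) [heading=0, draw]
RT 90: heading 0 -> 270
FD 16: (10,0) -> (10,-16) [heading=270, draw]
FD 3: (10,-16) -> (10,-19) [heading=270, draw]
REPEAT 4 [
  -- iteration 1/4 --
  FD 18: (10,-19) -> (10,-37) [heading=270, draw]
  BK 9: (10,-37) -> (10,-28) [heading=270, draw]
  FD 11: (10,-28) -> (10,-39) [heading=270, draw]
  -- iteration 2/4 --
  FD 18: (10,-39) -> (10,-57) [heading=270, draw]
  BK 9: (10,-57) -> (10,-48) [heading=270, draw]
  FD 11: (10,-48) -> (10,-59) [heading=270, draw]
  -- iteration 3/4 --
  FD 18: (10,-59) -> (10,-77) [heading=270, draw]
  BK 9: (10,-77) -> (10,-68) [heading=270, draw]
  FD 11: (10,-68) -> (10,-79) [heading=270, draw]
  -- iteration 4/4 --
  FD 18: (10,-79) -> (10,-97) [heading=270, draw]
  BK 9: (10,-97) -> (10,-88) [heading=270, draw]
  FD 11: (10,-88) -> (10,-99) [heading=270, draw]
]
FD 2: (10,-99) -> (10,-101) [heading=270, draw]
RT 270: heading 270 -> 0
FD 5: (10,-101) -> (15,-101) [heading=0, draw]
FD 1: (15,-101) -> (16,-101) [heading=0, draw]
FD 13: (16,-101) -> (29,-101) [heading=0, draw]
Final: pos=(29,-101), heading=0, 19 segment(s) drawn

Start position: (0, 0)
Final position: (29, -101)
Distance = 105.081; >= 1e-6 -> NOT closed

Answer: no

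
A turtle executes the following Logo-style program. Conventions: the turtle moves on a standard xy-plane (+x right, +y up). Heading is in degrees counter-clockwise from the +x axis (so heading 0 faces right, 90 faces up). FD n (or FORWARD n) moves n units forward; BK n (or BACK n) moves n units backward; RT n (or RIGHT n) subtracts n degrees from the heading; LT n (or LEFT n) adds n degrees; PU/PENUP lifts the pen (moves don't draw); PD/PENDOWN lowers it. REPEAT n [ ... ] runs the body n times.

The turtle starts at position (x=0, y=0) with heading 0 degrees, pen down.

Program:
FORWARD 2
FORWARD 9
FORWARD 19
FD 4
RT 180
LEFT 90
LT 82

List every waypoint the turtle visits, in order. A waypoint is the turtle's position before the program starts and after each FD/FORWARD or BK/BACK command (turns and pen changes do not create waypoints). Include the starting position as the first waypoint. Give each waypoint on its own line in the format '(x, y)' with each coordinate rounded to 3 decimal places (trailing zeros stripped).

Answer: (0, 0)
(2, 0)
(11, 0)
(30, 0)
(34, 0)

Derivation:
Executing turtle program step by step:
Start: pos=(0,0), heading=0, pen down
FD 2: (0,0) -> (2,0) [heading=0, draw]
FD 9: (2,0) -> (11,0) [heading=0, draw]
FD 19: (11,0) -> (30,0) [heading=0, draw]
FD 4: (30,0) -> (34,0) [heading=0, draw]
RT 180: heading 0 -> 180
LT 90: heading 180 -> 270
LT 82: heading 270 -> 352
Final: pos=(34,0), heading=352, 4 segment(s) drawn
Waypoints (5 total):
(0, 0)
(2, 0)
(11, 0)
(30, 0)
(34, 0)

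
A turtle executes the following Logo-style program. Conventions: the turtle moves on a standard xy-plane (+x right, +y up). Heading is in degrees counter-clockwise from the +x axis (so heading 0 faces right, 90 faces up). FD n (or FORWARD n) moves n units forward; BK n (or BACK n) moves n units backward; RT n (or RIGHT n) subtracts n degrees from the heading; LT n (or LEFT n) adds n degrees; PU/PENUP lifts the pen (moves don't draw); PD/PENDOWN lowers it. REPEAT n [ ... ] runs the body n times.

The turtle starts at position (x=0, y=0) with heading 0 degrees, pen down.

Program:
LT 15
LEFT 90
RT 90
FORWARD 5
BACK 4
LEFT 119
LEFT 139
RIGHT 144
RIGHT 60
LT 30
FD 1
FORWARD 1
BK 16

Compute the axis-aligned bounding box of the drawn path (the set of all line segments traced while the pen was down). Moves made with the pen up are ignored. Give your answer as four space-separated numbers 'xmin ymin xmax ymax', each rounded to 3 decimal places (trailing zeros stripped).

Executing turtle program step by step:
Start: pos=(0,0), heading=0, pen down
LT 15: heading 0 -> 15
LT 90: heading 15 -> 105
RT 90: heading 105 -> 15
FD 5: (0,0) -> (4.83,1.294) [heading=15, draw]
BK 4: (4.83,1.294) -> (0.966,0.259) [heading=15, draw]
LT 119: heading 15 -> 134
LT 139: heading 134 -> 273
RT 144: heading 273 -> 129
RT 60: heading 129 -> 69
LT 30: heading 69 -> 99
FD 1: (0.966,0.259) -> (0.809,1.247) [heading=99, draw]
FD 1: (0.809,1.247) -> (0.653,2.234) [heading=99, draw]
BK 16: (0.653,2.234) -> (3.156,-13.569) [heading=99, draw]
Final: pos=(3.156,-13.569), heading=99, 5 segment(s) drawn

Segment endpoints: x in {0, 0.653, 0.809, 0.966, 3.156, 4.83}, y in {-13.569, 0, 0.259, 1.247, 1.294, 2.234}
xmin=0, ymin=-13.569, xmax=4.83, ymax=2.234

Answer: 0 -13.569 4.83 2.234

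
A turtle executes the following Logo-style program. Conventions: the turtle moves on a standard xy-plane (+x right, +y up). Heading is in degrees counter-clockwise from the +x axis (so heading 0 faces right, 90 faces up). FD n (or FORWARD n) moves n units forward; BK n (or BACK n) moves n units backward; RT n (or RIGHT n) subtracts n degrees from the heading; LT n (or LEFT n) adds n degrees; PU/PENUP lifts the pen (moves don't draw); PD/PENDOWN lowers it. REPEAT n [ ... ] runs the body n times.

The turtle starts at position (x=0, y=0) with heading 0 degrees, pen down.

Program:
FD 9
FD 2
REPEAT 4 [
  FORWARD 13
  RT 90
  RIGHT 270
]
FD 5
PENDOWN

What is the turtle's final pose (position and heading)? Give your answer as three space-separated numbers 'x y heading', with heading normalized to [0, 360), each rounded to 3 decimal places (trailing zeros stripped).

Executing turtle program step by step:
Start: pos=(0,0), heading=0, pen down
FD 9: (0,0) -> (9,0) [heading=0, draw]
FD 2: (9,0) -> (11,0) [heading=0, draw]
REPEAT 4 [
  -- iteration 1/4 --
  FD 13: (11,0) -> (24,0) [heading=0, draw]
  RT 90: heading 0 -> 270
  RT 270: heading 270 -> 0
  -- iteration 2/4 --
  FD 13: (24,0) -> (37,0) [heading=0, draw]
  RT 90: heading 0 -> 270
  RT 270: heading 270 -> 0
  -- iteration 3/4 --
  FD 13: (37,0) -> (50,0) [heading=0, draw]
  RT 90: heading 0 -> 270
  RT 270: heading 270 -> 0
  -- iteration 4/4 --
  FD 13: (50,0) -> (63,0) [heading=0, draw]
  RT 90: heading 0 -> 270
  RT 270: heading 270 -> 0
]
FD 5: (63,0) -> (68,0) [heading=0, draw]
PD: pen down
Final: pos=(68,0), heading=0, 7 segment(s) drawn

Answer: 68 0 0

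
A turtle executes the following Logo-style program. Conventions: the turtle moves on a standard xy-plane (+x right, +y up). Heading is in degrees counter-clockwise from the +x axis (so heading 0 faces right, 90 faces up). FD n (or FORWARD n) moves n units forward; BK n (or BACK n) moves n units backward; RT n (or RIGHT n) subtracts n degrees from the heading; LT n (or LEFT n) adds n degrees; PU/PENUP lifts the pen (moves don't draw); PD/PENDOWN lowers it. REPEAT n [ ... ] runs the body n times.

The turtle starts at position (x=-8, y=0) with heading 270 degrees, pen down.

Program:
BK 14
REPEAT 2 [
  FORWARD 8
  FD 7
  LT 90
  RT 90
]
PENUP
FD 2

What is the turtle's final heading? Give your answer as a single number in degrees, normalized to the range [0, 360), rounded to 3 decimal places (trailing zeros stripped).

Executing turtle program step by step:
Start: pos=(-8,0), heading=270, pen down
BK 14: (-8,0) -> (-8,14) [heading=270, draw]
REPEAT 2 [
  -- iteration 1/2 --
  FD 8: (-8,14) -> (-8,6) [heading=270, draw]
  FD 7: (-8,6) -> (-8,-1) [heading=270, draw]
  LT 90: heading 270 -> 0
  RT 90: heading 0 -> 270
  -- iteration 2/2 --
  FD 8: (-8,-1) -> (-8,-9) [heading=270, draw]
  FD 7: (-8,-9) -> (-8,-16) [heading=270, draw]
  LT 90: heading 270 -> 0
  RT 90: heading 0 -> 270
]
PU: pen up
FD 2: (-8,-16) -> (-8,-18) [heading=270, move]
Final: pos=(-8,-18), heading=270, 5 segment(s) drawn

Answer: 270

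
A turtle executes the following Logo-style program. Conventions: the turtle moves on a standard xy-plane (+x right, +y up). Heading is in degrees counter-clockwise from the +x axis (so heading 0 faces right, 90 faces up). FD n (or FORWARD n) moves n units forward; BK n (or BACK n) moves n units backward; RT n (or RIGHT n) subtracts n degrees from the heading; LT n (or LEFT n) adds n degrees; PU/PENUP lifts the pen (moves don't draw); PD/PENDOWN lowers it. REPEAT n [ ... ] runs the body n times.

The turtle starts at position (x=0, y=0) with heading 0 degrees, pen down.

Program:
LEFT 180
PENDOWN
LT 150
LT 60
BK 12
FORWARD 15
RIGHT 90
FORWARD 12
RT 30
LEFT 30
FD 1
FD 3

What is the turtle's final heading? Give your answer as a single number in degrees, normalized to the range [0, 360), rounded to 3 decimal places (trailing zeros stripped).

Executing turtle program step by step:
Start: pos=(0,0), heading=0, pen down
LT 180: heading 0 -> 180
PD: pen down
LT 150: heading 180 -> 330
LT 60: heading 330 -> 30
BK 12: (0,0) -> (-10.392,-6) [heading=30, draw]
FD 15: (-10.392,-6) -> (2.598,1.5) [heading=30, draw]
RT 90: heading 30 -> 300
FD 12: (2.598,1.5) -> (8.598,-8.892) [heading=300, draw]
RT 30: heading 300 -> 270
LT 30: heading 270 -> 300
FD 1: (8.598,-8.892) -> (9.098,-9.758) [heading=300, draw]
FD 3: (9.098,-9.758) -> (10.598,-12.356) [heading=300, draw]
Final: pos=(10.598,-12.356), heading=300, 5 segment(s) drawn

Answer: 300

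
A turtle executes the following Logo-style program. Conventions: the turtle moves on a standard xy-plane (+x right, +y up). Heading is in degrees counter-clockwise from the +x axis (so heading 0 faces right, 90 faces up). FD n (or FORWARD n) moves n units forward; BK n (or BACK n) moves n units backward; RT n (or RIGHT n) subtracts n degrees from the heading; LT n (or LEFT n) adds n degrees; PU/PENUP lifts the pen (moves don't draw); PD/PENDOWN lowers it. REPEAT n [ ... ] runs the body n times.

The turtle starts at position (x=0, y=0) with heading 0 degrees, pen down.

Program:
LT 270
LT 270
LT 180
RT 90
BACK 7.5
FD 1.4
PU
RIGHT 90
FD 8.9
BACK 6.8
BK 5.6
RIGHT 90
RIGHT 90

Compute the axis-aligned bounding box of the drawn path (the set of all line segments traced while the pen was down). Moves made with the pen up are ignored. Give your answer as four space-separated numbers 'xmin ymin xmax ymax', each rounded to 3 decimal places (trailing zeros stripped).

Answer: 0 0 0 7.5

Derivation:
Executing turtle program step by step:
Start: pos=(0,0), heading=0, pen down
LT 270: heading 0 -> 270
LT 270: heading 270 -> 180
LT 180: heading 180 -> 0
RT 90: heading 0 -> 270
BK 7.5: (0,0) -> (0,7.5) [heading=270, draw]
FD 1.4: (0,7.5) -> (0,6.1) [heading=270, draw]
PU: pen up
RT 90: heading 270 -> 180
FD 8.9: (0,6.1) -> (-8.9,6.1) [heading=180, move]
BK 6.8: (-8.9,6.1) -> (-2.1,6.1) [heading=180, move]
BK 5.6: (-2.1,6.1) -> (3.5,6.1) [heading=180, move]
RT 90: heading 180 -> 90
RT 90: heading 90 -> 0
Final: pos=(3.5,6.1), heading=0, 2 segment(s) drawn

Segment endpoints: x in {0, 0, 0}, y in {0, 6.1, 7.5}
xmin=0, ymin=0, xmax=0, ymax=7.5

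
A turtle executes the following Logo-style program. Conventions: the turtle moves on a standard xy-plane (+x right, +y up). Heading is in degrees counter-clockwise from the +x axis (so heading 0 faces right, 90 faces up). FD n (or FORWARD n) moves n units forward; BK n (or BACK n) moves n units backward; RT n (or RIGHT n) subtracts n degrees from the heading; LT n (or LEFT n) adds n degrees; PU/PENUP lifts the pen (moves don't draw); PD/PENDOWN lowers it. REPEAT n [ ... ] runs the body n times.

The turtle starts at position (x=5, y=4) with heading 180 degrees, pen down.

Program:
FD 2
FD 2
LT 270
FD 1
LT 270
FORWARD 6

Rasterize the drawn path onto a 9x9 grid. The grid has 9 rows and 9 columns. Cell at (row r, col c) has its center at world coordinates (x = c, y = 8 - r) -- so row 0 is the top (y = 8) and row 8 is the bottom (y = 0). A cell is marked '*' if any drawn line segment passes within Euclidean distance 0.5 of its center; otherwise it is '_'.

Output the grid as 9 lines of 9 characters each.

Segment 0: (5,4) -> (3,4)
Segment 1: (3,4) -> (1,4)
Segment 2: (1,4) -> (1,5)
Segment 3: (1,5) -> (7,5)

Answer: _________
_________
_________
_*******_
_*****___
_________
_________
_________
_________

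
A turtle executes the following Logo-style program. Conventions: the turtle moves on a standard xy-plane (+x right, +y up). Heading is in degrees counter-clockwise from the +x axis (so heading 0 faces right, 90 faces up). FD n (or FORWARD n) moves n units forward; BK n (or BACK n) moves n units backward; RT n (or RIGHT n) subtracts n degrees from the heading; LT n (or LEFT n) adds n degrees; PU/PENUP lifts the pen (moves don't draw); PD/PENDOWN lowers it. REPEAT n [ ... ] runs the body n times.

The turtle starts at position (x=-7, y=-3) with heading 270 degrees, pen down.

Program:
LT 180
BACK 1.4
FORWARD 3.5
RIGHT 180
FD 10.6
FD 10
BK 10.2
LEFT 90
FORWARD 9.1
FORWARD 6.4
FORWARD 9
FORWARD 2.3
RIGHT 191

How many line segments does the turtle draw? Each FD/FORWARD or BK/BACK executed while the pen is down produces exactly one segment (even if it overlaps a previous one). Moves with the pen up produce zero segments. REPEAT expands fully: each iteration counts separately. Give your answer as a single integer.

Answer: 9

Derivation:
Executing turtle program step by step:
Start: pos=(-7,-3), heading=270, pen down
LT 180: heading 270 -> 90
BK 1.4: (-7,-3) -> (-7,-4.4) [heading=90, draw]
FD 3.5: (-7,-4.4) -> (-7,-0.9) [heading=90, draw]
RT 180: heading 90 -> 270
FD 10.6: (-7,-0.9) -> (-7,-11.5) [heading=270, draw]
FD 10: (-7,-11.5) -> (-7,-21.5) [heading=270, draw]
BK 10.2: (-7,-21.5) -> (-7,-11.3) [heading=270, draw]
LT 90: heading 270 -> 0
FD 9.1: (-7,-11.3) -> (2.1,-11.3) [heading=0, draw]
FD 6.4: (2.1,-11.3) -> (8.5,-11.3) [heading=0, draw]
FD 9: (8.5,-11.3) -> (17.5,-11.3) [heading=0, draw]
FD 2.3: (17.5,-11.3) -> (19.8,-11.3) [heading=0, draw]
RT 191: heading 0 -> 169
Final: pos=(19.8,-11.3), heading=169, 9 segment(s) drawn
Segments drawn: 9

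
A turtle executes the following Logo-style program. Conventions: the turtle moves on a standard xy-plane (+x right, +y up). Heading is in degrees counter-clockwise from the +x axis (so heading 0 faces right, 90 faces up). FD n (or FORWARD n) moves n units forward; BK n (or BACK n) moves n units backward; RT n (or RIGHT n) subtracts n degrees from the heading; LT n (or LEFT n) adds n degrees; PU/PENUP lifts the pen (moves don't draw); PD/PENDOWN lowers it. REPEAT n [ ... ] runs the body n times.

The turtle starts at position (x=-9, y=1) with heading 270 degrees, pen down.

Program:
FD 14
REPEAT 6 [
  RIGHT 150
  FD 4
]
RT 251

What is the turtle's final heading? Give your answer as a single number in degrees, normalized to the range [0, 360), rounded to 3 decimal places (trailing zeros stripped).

Executing turtle program step by step:
Start: pos=(-9,1), heading=270, pen down
FD 14: (-9,1) -> (-9,-13) [heading=270, draw]
REPEAT 6 [
  -- iteration 1/6 --
  RT 150: heading 270 -> 120
  FD 4: (-9,-13) -> (-11,-9.536) [heading=120, draw]
  -- iteration 2/6 --
  RT 150: heading 120 -> 330
  FD 4: (-11,-9.536) -> (-7.536,-11.536) [heading=330, draw]
  -- iteration 3/6 --
  RT 150: heading 330 -> 180
  FD 4: (-7.536,-11.536) -> (-11.536,-11.536) [heading=180, draw]
  -- iteration 4/6 --
  RT 150: heading 180 -> 30
  FD 4: (-11.536,-11.536) -> (-8.072,-9.536) [heading=30, draw]
  -- iteration 5/6 --
  RT 150: heading 30 -> 240
  FD 4: (-8.072,-9.536) -> (-10.072,-13) [heading=240, draw]
  -- iteration 6/6 --
  RT 150: heading 240 -> 90
  FD 4: (-10.072,-13) -> (-10.072,-9) [heading=90, draw]
]
RT 251: heading 90 -> 199
Final: pos=(-10.072,-9), heading=199, 7 segment(s) drawn

Answer: 199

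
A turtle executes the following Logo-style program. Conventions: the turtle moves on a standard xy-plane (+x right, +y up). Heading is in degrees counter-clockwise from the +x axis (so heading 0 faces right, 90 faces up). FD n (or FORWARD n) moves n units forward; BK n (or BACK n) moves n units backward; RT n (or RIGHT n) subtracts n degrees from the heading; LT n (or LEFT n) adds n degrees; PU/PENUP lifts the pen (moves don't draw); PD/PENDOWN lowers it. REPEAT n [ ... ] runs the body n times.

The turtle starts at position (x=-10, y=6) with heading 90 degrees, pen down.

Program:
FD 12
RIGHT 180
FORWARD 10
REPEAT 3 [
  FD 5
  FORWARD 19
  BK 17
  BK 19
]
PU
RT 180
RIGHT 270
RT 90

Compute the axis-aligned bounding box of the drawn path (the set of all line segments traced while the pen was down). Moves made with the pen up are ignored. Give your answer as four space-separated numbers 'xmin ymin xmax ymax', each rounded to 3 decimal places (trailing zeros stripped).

Answer: -10 -16 -10 44

Derivation:
Executing turtle program step by step:
Start: pos=(-10,6), heading=90, pen down
FD 12: (-10,6) -> (-10,18) [heading=90, draw]
RT 180: heading 90 -> 270
FD 10: (-10,18) -> (-10,8) [heading=270, draw]
REPEAT 3 [
  -- iteration 1/3 --
  FD 5: (-10,8) -> (-10,3) [heading=270, draw]
  FD 19: (-10,3) -> (-10,-16) [heading=270, draw]
  BK 17: (-10,-16) -> (-10,1) [heading=270, draw]
  BK 19: (-10,1) -> (-10,20) [heading=270, draw]
  -- iteration 2/3 --
  FD 5: (-10,20) -> (-10,15) [heading=270, draw]
  FD 19: (-10,15) -> (-10,-4) [heading=270, draw]
  BK 17: (-10,-4) -> (-10,13) [heading=270, draw]
  BK 19: (-10,13) -> (-10,32) [heading=270, draw]
  -- iteration 3/3 --
  FD 5: (-10,32) -> (-10,27) [heading=270, draw]
  FD 19: (-10,27) -> (-10,8) [heading=270, draw]
  BK 17: (-10,8) -> (-10,25) [heading=270, draw]
  BK 19: (-10,25) -> (-10,44) [heading=270, draw]
]
PU: pen up
RT 180: heading 270 -> 90
RT 270: heading 90 -> 180
RT 90: heading 180 -> 90
Final: pos=(-10,44), heading=90, 14 segment(s) drawn

Segment endpoints: x in {-10, -10, -10, -10, -10}, y in {-16, -4, 1, 3, 6, 8, 13, 15, 18, 20, 25, 27, 32, 44}
xmin=-10, ymin=-16, xmax=-10, ymax=44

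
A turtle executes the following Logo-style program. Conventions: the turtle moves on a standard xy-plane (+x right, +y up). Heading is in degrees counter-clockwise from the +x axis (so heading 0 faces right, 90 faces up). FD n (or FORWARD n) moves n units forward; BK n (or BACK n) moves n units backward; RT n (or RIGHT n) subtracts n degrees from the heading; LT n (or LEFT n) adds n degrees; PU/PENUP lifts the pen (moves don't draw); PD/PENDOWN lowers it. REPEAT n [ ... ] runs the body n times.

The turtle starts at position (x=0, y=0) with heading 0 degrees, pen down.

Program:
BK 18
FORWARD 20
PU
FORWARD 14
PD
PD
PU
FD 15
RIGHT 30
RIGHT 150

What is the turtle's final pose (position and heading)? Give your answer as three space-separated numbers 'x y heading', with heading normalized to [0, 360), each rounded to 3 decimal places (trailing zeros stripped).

Executing turtle program step by step:
Start: pos=(0,0), heading=0, pen down
BK 18: (0,0) -> (-18,0) [heading=0, draw]
FD 20: (-18,0) -> (2,0) [heading=0, draw]
PU: pen up
FD 14: (2,0) -> (16,0) [heading=0, move]
PD: pen down
PD: pen down
PU: pen up
FD 15: (16,0) -> (31,0) [heading=0, move]
RT 30: heading 0 -> 330
RT 150: heading 330 -> 180
Final: pos=(31,0), heading=180, 2 segment(s) drawn

Answer: 31 0 180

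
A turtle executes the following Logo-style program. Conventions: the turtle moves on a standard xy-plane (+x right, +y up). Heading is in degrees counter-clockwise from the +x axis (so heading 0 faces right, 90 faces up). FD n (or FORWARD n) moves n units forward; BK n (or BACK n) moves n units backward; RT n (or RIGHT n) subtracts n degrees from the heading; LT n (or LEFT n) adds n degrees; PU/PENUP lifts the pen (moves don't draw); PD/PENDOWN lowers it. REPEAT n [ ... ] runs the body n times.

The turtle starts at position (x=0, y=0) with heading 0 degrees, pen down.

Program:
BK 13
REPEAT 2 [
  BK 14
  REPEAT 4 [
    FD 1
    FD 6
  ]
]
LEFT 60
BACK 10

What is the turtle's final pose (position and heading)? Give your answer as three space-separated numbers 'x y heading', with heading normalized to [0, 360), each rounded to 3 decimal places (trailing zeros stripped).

Executing turtle program step by step:
Start: pos=(0,0), heading=0, pen down
BK 13: (0,0) -> (-13,0) [heading=0, draw]
REPEAT 2 [
  -- iteration 1/2 --
  BK 14: (-13,0) -> (-27,0) [heading=0, draw]
  REPEAT 4 [
    -- iteration 1/4 --
    FD 1: (-27,0) -> (-26,0) [heading=0, draw]
    FD 6: (-26,0) -> (-20,0) [heading=0, draw]
    -- iteration 2/4 --
    FD 1: (-20,0) -> (-19,0) [heading=0, draw]
    FD 6: (-19,0) -> (-13,0) [heading=0, draw]
    -- iteration 3/4 --
    FD 1: (-13,0) -> (-12,0) [heading=0, draw]
    FD 6: (-12,0) -> (-6,0) [heading=0, draw]
    -- iteration 4/4 --
    FD 1: (-6,0) -> (-5,0) [heading=0, draw]
    FD 6: (-5,0) -> (1,0) [heading=0, draw]
  ]
  -- iteration 2/2 --
  BK 14: (1,0) -> (-13,0) [heading=0, draw]
  REPEAT 4 [
    -- iteration 1/4 --
    FD 1: (-13,0) -> (-12,0) [heading=0, draw]
    FD 6: (-12,0) -> (-6,0) [heading=0, draw]
    -- iteration 2/4 --
    FD 1: (-6,0) -> (-5,0) [heading=0, draw]
    FD 6: (-5,0) -> (1,0) [heading=0, draw]
    -- iteration 3/4 --
    FD 1: (1,0) -> (2,0) [heading=0, draw]
    FD 6: (2,0) -> (8,0) [heading=0, draw]
    -- iteration 4/4 --
    FD 1: (8,0) -> (9,0) [heading=0, draw]
    FD 6: (9,0) -> (15,0) [heading=0, draw]
  ]
]
LT 60: heading 0 -> 60
BK 10: (15,0) -> (10,-8.66) [heading=60, draw]
Final: pos=(10,-8.66), heading=60, 20 segment(s) drawn

Answer: 10 -8.66 60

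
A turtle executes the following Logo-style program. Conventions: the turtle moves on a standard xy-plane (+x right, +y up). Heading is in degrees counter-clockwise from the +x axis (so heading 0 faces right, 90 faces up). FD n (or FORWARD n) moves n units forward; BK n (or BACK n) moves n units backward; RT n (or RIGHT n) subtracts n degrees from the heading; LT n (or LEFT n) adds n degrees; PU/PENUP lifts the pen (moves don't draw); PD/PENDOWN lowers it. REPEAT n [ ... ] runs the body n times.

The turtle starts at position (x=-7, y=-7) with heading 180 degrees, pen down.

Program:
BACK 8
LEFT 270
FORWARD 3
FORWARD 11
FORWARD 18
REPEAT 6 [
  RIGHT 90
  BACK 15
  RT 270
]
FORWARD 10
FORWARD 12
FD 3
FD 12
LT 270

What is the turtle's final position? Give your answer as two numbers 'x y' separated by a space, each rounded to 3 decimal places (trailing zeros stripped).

Answer: -89 62

Derivation:
Executing turtle program step by step:
Start: pos=(-7,-7), heading=180, pen down
BK 8: (-7,-7) -> (1,-7) [heading=180, draw]
LT 270: heading 180 -> 90
FD 3: (1,-7) -> (1,-4) [heading=90, draw]
FD 11: (1,-4) -> (1,7) [heading=90, draw]
FD 18: (1,7) -> (1,25) [heading=90, draw]
REPEAT 6 [
  -- iteration 1/6 --
  RT 90: heading 90 -> 0
  BK 15: (1,25) -> (-14,25) [heading=0, draw]
  RT 270: heading 0 -> 90
  -- iteration 2/6 --
  RT 90: heading 90 -> 0
  BK 15: (-14,25) -> (-29,25) [heading=0, draw]
  RT 270: heading 0 -> 90
  -- iteration 3/6 --
  RT 90: heading 90 -> 0
  BK 15: (-29,25) -> (-44,25) [heading=0, draw]
  RT 270: heading 0 -> 90
  -- iteration 4/6 --
  RT 90: heading 90 -> 0
  BK 15: (-44,25) -> (-59,25) [heading=0, draw]
  RT 270: heading 0 -> 90
  -- iteration 5/6 --
  RT 90: heading 90 -> 0
  BK 15: (-59,25) -> (-74,25) [heading=0, draw]
  RT 270: heading 0 -> 90
  -- iteration 6/6 --
  RT 90: heading 90 -> 0
  BK 15: (-74,25) -> (-89,25) [heading=0, draw]
  RT 270: heading 0 -> 90
]
FD 10: (-89,25) -> (-89,35) [heading=90, draw]
FD 12: (-89,35) -> (-89,47) [heading=90, draw]
FD 3: (-89,47) -> (-89,50) [heading=90, draw]
FD 12: (-89,50) -> (-89,62) [heading=90, draw]
LT 270: heading 90 -> 0
Final: pos=(-89,62), heading=0, 14 segment(s) drawn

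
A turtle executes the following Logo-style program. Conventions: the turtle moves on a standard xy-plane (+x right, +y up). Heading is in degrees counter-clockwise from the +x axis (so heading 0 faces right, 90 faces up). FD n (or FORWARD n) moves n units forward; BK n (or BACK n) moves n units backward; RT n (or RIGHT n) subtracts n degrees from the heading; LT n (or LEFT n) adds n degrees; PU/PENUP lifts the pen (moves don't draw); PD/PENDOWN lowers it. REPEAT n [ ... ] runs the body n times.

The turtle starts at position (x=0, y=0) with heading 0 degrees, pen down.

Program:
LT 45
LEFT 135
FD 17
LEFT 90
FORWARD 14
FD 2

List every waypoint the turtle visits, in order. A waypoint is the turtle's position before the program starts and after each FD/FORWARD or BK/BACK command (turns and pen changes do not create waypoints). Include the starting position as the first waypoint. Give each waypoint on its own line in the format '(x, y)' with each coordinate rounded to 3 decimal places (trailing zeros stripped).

Executing turtle program step by step:
Start: pos=(0,0), heading=0, pen down
LT 45: heading 0 -> 45
LT 135: heading 45 -> 180
FD 17: (0,0) -> (-17,0) [heading=180, draw]
LT 90: heading 180 -> 270
FD 14: (-17,0) -> (-17,-14) [heading=270, draw]
FD 2: (-17,-14) -> (-17,-16) [heading=270, draw]
Final: pos=(-17,-16), heading=270, 3 segment(s) drawn
Waypoints (4 total):
(0, 0)
(-17, 0)
(-17, -14)
(-17, -16)

Answer: (0, 0)
(-17, 0)
(-17, -14)
(-17, -16)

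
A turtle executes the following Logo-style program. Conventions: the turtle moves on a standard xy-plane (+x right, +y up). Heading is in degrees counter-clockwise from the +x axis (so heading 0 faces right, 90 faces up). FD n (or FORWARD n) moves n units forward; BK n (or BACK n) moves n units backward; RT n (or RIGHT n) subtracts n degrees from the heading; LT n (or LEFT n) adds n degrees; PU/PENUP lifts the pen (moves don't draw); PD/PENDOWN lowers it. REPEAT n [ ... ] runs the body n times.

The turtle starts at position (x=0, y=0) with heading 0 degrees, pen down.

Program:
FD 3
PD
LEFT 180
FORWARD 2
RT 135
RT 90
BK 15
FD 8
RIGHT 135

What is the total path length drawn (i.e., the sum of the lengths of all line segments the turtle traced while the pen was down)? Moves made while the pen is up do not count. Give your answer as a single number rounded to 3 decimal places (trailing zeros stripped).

Answer: 28

Derivation:
Executing turtle program step by step:
Start: pos=(0,0), heading=0, pen down
FD 3: (0,0) -> (3,0) [heading=0, draw]
PD: pen down
LT 180: heading 0 -> 180
FD 2: (3,0) -> (1,0) [heading=180, draw]
RT 135: heading 180 -> 45
RT 90: heading 45 -> 315
BK 15: (1,0) -> (-9.607,10.607) [heading=315, draw]
FD 8: (-9.607,10.607) -> (-3.95,4.95) [heading=315, draw]
RT 135: heading 315 -> 180
Final: pos=(-3.95,4.95), heading=180, 4 segment(s) drawn

Segment lengths:
  seg 1: (0,0) -> (3,0), length = 3
  seg 2: (3,0) -> (1,0), length = 2
  seg 3: (1,0) -> (-9.607,10.607), length = 15
  seg 4: (-9.607,10.607) -> (-3.95,4.95), length = 8
Total = 28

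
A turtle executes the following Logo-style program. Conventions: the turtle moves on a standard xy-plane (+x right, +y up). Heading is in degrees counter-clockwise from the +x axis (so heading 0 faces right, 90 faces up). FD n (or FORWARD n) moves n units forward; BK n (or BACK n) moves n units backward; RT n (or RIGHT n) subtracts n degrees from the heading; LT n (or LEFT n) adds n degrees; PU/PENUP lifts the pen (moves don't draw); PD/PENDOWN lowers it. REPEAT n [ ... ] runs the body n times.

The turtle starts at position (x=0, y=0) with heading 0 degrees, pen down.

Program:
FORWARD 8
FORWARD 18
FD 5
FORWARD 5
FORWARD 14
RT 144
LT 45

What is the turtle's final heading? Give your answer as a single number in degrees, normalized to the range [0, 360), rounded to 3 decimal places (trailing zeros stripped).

Executing turtle program step by step:
Start: pos=(0,0), heading=0, pen down
FD 8: (0,0) -> (8,0) [heading=0, draw]
FD 18: (8,0) -> (26,0) [heading=0, draw]
FD 5: (26,0) -> (31,0) [heading=0, draw]
FD 5: (31,0) -> (36,0) [heading=0, draw]
FD 14: (36,0) -> (50,0) [heading=0, draw]
RT 144: heading 0 -> 216
LT 45: heading 216 -> 261
Final: pos=(50,0), heading=261, 5 segment(s) drawn

Answer: 261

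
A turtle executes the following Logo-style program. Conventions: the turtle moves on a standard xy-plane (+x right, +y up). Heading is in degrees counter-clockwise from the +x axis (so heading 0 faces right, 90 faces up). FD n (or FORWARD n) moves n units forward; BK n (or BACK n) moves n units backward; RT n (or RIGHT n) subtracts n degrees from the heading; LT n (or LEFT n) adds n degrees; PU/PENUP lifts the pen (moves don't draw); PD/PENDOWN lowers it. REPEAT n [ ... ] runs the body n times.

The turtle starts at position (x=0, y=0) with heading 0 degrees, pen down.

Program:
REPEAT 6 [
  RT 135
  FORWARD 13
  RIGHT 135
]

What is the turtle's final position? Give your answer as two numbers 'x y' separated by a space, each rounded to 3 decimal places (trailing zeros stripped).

Answer: 0 -18.385

Derivation:
Executing turtle program step by step:
Start: pos=(0,0), heading=0, pen down
REPEAT 6 [
  -- iteration 1/6 --
  RT 135: heading 0 -> 225
  FD 13: (0,0) -> (-9.192,-9.192) [heading=225, draw]
  RT 135: heading 225 -> 90
  -- iteration 2/6 --
  RT 135: heading 90 -> 315
  FD 13: (-9.192,-9.192) -> (0,-18.385) [heading=315, draw]
  RT 135: heading 315 -> 180
  -- iteration 3/6 --
  RT 135: heading 180 -> 45
  FD 13: (0,-18.385) -> (9.192,-9.192) [heading=45, draw]
  RT 135: heading 45 -> 270
  -- iteration 4/6 --
  RT 135: heading 270 -> 135
  FD 13: (9.192,-9.192) -> (0,0) [heading=135, draw]
  RT 135: heading 135 -> 0
  -- iteration 5/6 --
  RT 135: heading 0 -> 225
  FD 13: (0,0) -> (-9.192,-9.192) [heading=225, draw]
  RT 135: heading 225 -> 90
  -- iteration 6/6 --
  RT 135: heading 90 -> 315
  FD 13: (-9.192,-9.192) -> (0,-18.385) [heading=315, draw]
  RT 135: heading 315 -> 180
]
Final: pos=(0,-18.385), heading=180, 6 segment(s) drawn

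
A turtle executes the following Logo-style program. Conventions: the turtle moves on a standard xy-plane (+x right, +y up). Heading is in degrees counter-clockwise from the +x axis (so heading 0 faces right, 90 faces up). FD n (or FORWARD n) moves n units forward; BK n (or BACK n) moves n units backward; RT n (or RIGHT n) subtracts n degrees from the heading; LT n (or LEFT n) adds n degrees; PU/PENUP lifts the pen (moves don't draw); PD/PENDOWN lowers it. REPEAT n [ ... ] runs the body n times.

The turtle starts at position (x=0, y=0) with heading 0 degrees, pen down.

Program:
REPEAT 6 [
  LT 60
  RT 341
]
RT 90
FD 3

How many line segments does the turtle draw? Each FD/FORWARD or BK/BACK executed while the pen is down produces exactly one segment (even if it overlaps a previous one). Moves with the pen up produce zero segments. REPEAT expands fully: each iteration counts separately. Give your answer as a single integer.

Executing turtle program step by step:
Start: pos=(0,0), heading=0, pen down
REPEAT 6 [
  -- iteration 1/6 --
  LT 60: heading 0 -> 60
  RT 341: heading 60 -> 79
  -- iteration 2/6 --
  LT 60: heading 79 -> 139
  RT 341: heading 139 -> 158
  -- iteration 3/6 --
  LT 60: heading 158 -> 218
  RT 341: heading 218 -> 237
  -- iteration 4/6 --
  LT 60: heading 237 -> 297
  RT 341: heading 297 -> 316
  -- iteration 5/6 --
  LT 60: heading 316 -> 16
  RT 341: heading 16 -> 35
  -- iteration 6/6 --
  LT 60: heading 35 -> 95
  RT 341: heading 95 -> 114
]
RT 90: heading 114 -> 24
FD 3: (0,0) -> (2.741,1.22) [heading=24, draw]
Final: pos=(2.741,1.22), heading=24, 1 segment(s) drawn
Segments drawn: 1

Answer: 1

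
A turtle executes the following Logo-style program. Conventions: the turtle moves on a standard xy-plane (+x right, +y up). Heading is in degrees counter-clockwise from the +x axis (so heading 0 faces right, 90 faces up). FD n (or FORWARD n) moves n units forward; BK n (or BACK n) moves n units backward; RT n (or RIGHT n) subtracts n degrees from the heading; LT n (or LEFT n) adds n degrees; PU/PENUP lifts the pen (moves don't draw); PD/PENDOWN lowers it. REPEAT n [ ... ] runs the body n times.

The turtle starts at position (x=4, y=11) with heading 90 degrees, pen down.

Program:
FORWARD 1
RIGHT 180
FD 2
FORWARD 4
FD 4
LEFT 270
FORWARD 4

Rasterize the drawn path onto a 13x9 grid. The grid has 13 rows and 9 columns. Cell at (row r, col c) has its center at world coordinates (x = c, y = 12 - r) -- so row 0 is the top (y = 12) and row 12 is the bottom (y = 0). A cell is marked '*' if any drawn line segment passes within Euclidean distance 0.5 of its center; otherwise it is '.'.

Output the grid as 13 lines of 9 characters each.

Answer: ....*....
....*....
....*....
....*....
....*....
....*....
....*....
....*....
....*....
....*....
*****....
.........
.........

Derivation:
Segment 0: (4,11) -> (4,12)
Segment 1: (4,12) -> (4,10)
Segment 2: (4,10) -> (4,6)
Segment 3: (4,6) -> (4,2)
Segment 4: (4,2) -> (0,2)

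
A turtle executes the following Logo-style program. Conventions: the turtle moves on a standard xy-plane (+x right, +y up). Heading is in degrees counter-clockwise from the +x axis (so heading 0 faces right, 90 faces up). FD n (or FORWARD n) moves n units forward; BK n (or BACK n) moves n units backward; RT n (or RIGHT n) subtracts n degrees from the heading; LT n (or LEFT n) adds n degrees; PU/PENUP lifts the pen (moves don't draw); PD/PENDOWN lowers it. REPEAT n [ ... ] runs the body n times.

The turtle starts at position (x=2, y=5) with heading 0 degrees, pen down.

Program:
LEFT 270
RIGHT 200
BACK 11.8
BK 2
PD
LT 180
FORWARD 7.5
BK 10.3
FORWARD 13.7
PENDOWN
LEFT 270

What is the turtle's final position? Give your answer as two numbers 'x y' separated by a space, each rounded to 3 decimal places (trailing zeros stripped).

Answer: -6.448 -18.21

Derivation:
Executing turtle program step by step:
Start: pos=(2,5), heading=0, pen down
LT 270: heading 0 -> 270
RT 200: heading 270 -> 70
BK 11.8: (2,5) -> (-2.036,-6.088) [heading=70, draw]
BK 2: (-2.036,-6.088) -> (-2.72,-7.968) [heading=70, draw]
PD: pen down
LT 180: heading 70 -> 250
FD 7.5: (-2.72,-7.968) -> (-5.285,-15.015) [heading=250, draw]
BK 10.3: (-5.285,-15.015) -> (-1.762,-5.337) [heading=250, draw]
FD 13.7: (-1.762,-5.337) -> (-6.448,-18.21) [heading=250, draw]
PD: pen down
LT 270: heading 250 -> 160
Final: pos=(-6.448,-18.21), heading=160, 5 segment(s) drawn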